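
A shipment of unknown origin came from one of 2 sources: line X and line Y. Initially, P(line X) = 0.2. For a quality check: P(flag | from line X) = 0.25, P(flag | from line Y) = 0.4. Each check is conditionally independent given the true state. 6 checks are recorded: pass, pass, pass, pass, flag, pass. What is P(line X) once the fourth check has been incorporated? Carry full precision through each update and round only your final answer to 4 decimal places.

0.3790

After 'pass': P(line X) = 0.75·0.2000 / (0.75·0.2000 + 0.6·0.8000) ≈ 0.2381
After 'pass': P(line X) = 0.75·0.2381 / (0.75·0.2381 + 0.6·0.7619) ≈ 0.2809
After 'pass': P(line X) = 0.75·0.2809 / (0.75·0.2809 + 0.6·0.7191) ≈ 0.3281
After 'pass': P(line X) = 0.75·0.3281 / (0.75·0.3281 + 0.6·0.6719) ≈ 0.3790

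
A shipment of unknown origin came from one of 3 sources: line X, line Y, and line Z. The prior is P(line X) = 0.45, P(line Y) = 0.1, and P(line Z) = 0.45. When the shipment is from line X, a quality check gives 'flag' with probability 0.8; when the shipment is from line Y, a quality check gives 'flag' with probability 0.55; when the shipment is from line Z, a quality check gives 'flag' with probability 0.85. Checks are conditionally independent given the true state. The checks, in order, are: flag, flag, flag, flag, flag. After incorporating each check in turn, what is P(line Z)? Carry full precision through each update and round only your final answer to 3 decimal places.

0.567

After 'flag': normaliser = 0.8·0.4500 + 0.55·0.1000 + 0.85·0.4500; P(line X) ≈ 0.4514, P(line Y) ≈ 0.0690, P(line Z) ≈ 0.4796
After 'flag': normaliser = 0.8·0.4514 + 0.55·0.0690 + 0.85·0.4796; P(line X) ≈ 0.4476, P(line Y) ≈ 0.0470, P(line Z) ≈ 0.5053
After 'flag': normaliser = 0.8·0.4476 + 0.55·0.0470 + 0.85·0.5053; P(line X) ≈ 0.4402, P(line Y) ≈ 0.0318, P(line Z) ≈ 0.5280
After 'flag': normaliser = 0.8·0.4402 + 0.55·0.0318 + 0.85·0.5280; P(line X) ≈ 0.4303, P(line Y) ≈ 0.0214, P(line Z) ≈ 0.5484
After 'flag': normaliser = 0.8·0.4303 + 0.55·0.0214 + 0.85·0.5484; P(line X) ≈ 0.4187, P(line Y) ≈ 0.0143, P(line Z) ≈ 0.5670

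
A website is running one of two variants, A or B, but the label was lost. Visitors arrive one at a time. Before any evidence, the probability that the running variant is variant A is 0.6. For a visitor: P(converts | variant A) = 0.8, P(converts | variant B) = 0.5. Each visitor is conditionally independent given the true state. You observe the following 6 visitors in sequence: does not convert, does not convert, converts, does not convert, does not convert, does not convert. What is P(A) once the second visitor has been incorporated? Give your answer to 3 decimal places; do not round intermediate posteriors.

0.194

After 'does not convert': P(A) = 0.2·0.6000 / (0.2·0.6000 + 0.5·0.4000) ≈ 0.3750
After 'does not convert': P(A) = 0.2·0.3750 / (0.2·0.3750 + 0.5·0.6250) ≈ 0.1935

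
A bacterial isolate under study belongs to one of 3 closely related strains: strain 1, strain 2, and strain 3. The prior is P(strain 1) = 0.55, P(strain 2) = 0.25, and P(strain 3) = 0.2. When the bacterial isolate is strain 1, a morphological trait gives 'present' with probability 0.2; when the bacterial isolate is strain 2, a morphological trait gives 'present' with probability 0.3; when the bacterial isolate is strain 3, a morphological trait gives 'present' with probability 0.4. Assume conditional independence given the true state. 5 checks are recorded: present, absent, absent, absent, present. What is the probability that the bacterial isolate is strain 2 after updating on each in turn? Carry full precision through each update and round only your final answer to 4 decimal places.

After 'present': normaliser = 0.2·0.5500 + 0.3·0.2500 + 0.4·0.2000; P(strain 1) ≈ 0.4151, P(strain 2) ≈ 0.2830, P(strain 3) ≈ 0.3019
After 'absent': normaliser = 0.8·0.4151 + 0.7·0.2830 + 0.6·0.3019; P(strain 1) ≈ 0.4668, P(strain 2) ≈ 0.2785, P(strain 3) ≈ 0.2546
After 'absent': normaliser = 0.8·0.4668 + 0.7·0.2785 + 0.6·0.2546; P(strain 1) ≈ 0.5178, P(strain 2) ≈ 0.2703, P(strain 3) ≈ 0.2118
After 'absent': normaliser = 0.8·0.5178 + 0.7·0.2703 + 0.6·0.2118; P(strain 1) ≈ 0.5670, P(strain 2) ≈ 0.2590, P(strain 3) ≈ 0.1740
After 'present': normaliser = 0.2·0.5670 + 0.3·0.2590 + 0.4·0.1740; P(strain 1) ≈ 0.4350, P(strain 2) ≈ 0.2980, P(strain 3) ≈ 0.2669

0.2980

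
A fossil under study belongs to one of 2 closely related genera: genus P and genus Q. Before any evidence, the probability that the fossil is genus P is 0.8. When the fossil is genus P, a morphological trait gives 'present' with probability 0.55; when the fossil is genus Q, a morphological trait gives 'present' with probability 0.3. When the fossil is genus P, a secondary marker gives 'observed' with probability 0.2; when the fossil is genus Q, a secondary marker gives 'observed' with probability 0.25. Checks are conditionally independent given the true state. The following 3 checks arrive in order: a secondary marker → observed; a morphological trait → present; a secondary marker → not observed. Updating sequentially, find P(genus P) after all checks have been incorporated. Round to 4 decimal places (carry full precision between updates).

0.8622

After a secondary marker='observed': P(genus P) = 0.2·0.8000 / (0.2·0.8000 + 0.25·0.2000) ≈ 0.7619
After a morphological trait='present': P(genus P) = 0.55·0.7619 / (0.55·0.7619 + 0.3·0.2381) ≈ 0.8544
After a secondary marker='not observed': P(genus P) = 0.8·0.8544 / (0.8·0.8544 + 0.75·0.1456) ≈ 0.8622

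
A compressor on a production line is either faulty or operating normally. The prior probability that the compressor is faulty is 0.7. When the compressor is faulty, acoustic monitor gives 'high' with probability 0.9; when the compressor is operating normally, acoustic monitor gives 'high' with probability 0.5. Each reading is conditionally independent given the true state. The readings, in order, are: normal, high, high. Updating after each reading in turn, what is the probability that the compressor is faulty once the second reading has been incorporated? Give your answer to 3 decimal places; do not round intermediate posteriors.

0.457

After 'normal': P(faulty) = 0.1·0.7000 / (0.1·0.7000 + 0.5·0.3000) ≈ 0.3182
After 'high': P(faulty) = 0.9·0.3182 / (0.9·0.3182 + 0.5·0.6818) ≈ 0.4565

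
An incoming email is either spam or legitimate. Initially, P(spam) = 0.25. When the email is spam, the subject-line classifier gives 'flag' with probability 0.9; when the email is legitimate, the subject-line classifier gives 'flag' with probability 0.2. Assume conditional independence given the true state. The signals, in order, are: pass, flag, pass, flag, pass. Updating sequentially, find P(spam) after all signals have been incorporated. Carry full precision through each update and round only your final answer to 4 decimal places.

0.0130

After 'pass': P(spam) = 0.1·0.2500 / (0.1·0.2500 + 0.8·0.7500) ≈ 0.0400
After 'flag': P(spam) = 0.9·0.0400 / (0.9·0.0400 + 0.2·0.9600) ≈ 0.1579
After 'pass': P(spam) = 0.1·0.1579 / (0.1·0.1579 + 0.8·0.8421) ≈ 0.0229
After 'flag': P(spam) = 0.9·0.0229 / (0.9·0.0229 + 0.2·0.9771) ≈ 0.0954
After 'pass': P(spam) = 0.1·0.0954 / (0.1·0.0954 + 0.8·0.9046) ≈ 0.0130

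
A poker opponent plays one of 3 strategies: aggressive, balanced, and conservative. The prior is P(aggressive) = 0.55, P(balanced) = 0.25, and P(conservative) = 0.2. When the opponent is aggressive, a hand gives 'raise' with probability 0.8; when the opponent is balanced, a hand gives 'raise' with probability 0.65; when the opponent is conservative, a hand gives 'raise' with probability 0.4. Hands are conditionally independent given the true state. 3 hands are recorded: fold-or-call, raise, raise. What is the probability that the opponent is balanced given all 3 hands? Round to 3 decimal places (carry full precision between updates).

0.292

After 'fold-or-call': normaliser = 0.2·0.5500 + 0.35·0.2500 + 0.6·0.2000; P(aggressive) ≈ 0.3465, P(balanced) ≈ 0.2756, P(conservative) ≈ 0.3780
After 'raise': normaliser = 0.8·0.3465 + 0.65·0.2756 + 0.4·0.3780; P(aggressive) ≈ 0.4563, P(balanced) ≈ 0.2949, P(conservative) ≈ 0.2489
After 'raise': normaliser = 0.8·0.4563 + 0.65·0.2949 + 0.4·0.2489; P(aggressive) ≈ 0.5562, P(balanced) ≈ 0.2921, P(conservative) ≈ 0.1517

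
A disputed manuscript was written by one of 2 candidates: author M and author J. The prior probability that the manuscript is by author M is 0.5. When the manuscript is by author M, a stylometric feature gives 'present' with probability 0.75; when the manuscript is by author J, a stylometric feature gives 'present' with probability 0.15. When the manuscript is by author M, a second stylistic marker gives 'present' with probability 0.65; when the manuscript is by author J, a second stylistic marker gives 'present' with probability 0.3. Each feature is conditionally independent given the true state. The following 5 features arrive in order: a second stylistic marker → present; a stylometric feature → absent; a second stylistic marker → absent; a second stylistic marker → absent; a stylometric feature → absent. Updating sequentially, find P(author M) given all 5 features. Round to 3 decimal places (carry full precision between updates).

After a second stylistic marker='present': P(author M) = 0.65·0.5000 / (0.65·0.5000 + 0.3·0.5000) ≈ 0.6842
After a stylometric feature='absent': P(author M) = 0.25·0.6842 / (0.25·0.6842 + 0.85·0.3158) ≈ 0.3892
After a second stylistic marker='absent': P(author M) = 0.35·0.3892 / (0.35·0.3892 + 0.7·0.6108) ≈ 0.2416
After a second stylistic marker='absent': P(author M) = 0.35·0.2416 / (0.35·0.2416 + 0.7·0.7584) ≈ 0.1374
After a stylometric feature='absent': P(author M) = 0.25·0.1374 / (0.25·0.1374 + 0.85·0.8626) ≈ 0.0448

0.045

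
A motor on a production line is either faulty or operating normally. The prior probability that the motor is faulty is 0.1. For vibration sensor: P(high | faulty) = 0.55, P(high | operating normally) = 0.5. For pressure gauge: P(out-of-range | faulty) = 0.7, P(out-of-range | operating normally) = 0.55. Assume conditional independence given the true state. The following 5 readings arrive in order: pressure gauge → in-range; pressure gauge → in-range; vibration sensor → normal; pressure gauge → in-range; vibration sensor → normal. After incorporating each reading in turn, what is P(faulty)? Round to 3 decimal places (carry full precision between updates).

Apply Bayes' rule sequentially, carrying P(faulty) forward.
After pressure gauge='in-range': P(faulty) = 0.3·0.1000 / (0.3·0.1000 + 0.45·0.9000) ≈ 0.0690
After pressure gauge='in-range': P(faulty) = 0.3·0.0690 / (0.3·0.0690 + 0.45·0.9310) ≈ 0.0471
After vibration sensor='normal': P(faulty) = 0.45·0.0471 / (0.45·0.0471 + 0.5·0.9529) ≈ 0.0426
After pressure gauge='in-range': P(faulty) = 0.3·0.0426 / (0.3·0.0426 + 0.45·0.9574) ≈ 0.0288
After vibration sensor='normal': P(faulty) = 0.45·0.0288 / (0.45·0.0288 + 0.5·0.9712) ≈ 0.0260

0.026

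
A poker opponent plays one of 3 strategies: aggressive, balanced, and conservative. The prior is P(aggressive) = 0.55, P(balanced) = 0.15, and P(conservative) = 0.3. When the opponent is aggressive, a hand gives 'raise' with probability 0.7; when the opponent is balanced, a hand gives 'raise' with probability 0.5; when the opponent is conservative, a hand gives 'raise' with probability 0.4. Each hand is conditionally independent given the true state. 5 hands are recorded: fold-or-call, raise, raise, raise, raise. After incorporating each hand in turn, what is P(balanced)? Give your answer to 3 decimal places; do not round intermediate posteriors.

0.096

After 'fold-or-call': normaliser = 0.3·0.5500 + 0.5·0.1500 + 0.6·0.3000; P(aggressive) ≈ 0.3929, P(balanced) ≈ 0.1786, P(conservative) ≈ 0.4286
After 'raise': normaliser = 0.7·0.3929 + 0.5·0.1786 + 0.4·0.4286; P(aggressive) ≈ 0.5133, P(balanced) ≈ 0.1667, P(conservative) ≈ 0.3200
After 'raise': normaliser = 0.7·0.5133 + 0.5·0.1667 + 0.4·0.3200; P(aggressive) ≈ 0.6297, P(balanced) ≈ 0.1460, P(conservative) ≈ 0.2243
After 'raise': normaliser = 0.7·0.6297 + 0.5·0.1460 + 0.4·0.2243; P(aggressive) ≈ 0.7304, P(balanced) ≈ 0.1210, P(conservative) ≈ 0.1487
After 'raise': normaliser = 0.7·0.7304 + 0.5·0.1210 + 0.4·0.1487; P(aggressive) ≈ 0.8100, P(balanced) ≈ 0.0958, P(conservative) ≈ 0.0942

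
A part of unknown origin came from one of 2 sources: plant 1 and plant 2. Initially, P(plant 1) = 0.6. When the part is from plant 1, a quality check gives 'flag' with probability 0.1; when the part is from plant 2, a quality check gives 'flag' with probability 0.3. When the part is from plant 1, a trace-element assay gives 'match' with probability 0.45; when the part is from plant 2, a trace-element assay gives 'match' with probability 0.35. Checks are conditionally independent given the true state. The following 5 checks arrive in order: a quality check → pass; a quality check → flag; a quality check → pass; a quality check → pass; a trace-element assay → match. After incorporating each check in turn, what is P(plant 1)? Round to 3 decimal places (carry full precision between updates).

0.577

Each posterior becomes the prior for the next update.
After a quality check='pass': P(plant 1) = 0.9·0.6000 / (0.9·0.6000 + 0.7·0.4000) ≈ 0.6585
After a quality check='flag': P(plant 1) = 0.1·0.6585 / (0.1·0.6585 + 0.3·0.3415) ≈ 0.3913
After a quality check='pass': P(plant 1) = 0.9·0.3913 / (0.9·0.3913 + 0.7·0.6087) ≈ 0.4525
After a quality check='pass': P(plant 1) = 0.9·0.4525 / (0.9·0.4525 + 0.7·0.5475) ≈ 0.5152
After a trace-element assay='match': P(plant 1) = 0.45·0.5152 / (0.45·0.5152 + 0.35·0.4848) ≈ 0.5774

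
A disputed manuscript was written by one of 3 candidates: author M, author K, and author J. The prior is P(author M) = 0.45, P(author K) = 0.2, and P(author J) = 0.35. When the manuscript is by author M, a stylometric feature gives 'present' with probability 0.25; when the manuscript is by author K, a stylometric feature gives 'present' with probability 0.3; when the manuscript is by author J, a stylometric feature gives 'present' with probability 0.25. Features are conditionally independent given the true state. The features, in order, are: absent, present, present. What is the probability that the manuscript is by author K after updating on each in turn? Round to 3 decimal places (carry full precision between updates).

After 'absent': normaliser = 0.75·0.4500 + 0.7·0.2000 + 0.75·0.3500; P(author M) ≈ 0.4561, P(author K) ≈ 0.1892, P(author J) ≈ 0.3547
After 'present': normaliser = 0.25·0.4561 + 0.3·0.1892 + 0.25·0.3547; P(author M) ≈ 0.4395, P(author K) ≈ 0.2188, P(author J) ≈ 0.3418
After 'present': normaliser = 0.25·0.4395 + 0.3·0.2188 + 0.25·0.3418; P(author M) ≈ 0.4210, P(author K) ≈ 0.2515, P(author J) ≈ 0.3275

0.251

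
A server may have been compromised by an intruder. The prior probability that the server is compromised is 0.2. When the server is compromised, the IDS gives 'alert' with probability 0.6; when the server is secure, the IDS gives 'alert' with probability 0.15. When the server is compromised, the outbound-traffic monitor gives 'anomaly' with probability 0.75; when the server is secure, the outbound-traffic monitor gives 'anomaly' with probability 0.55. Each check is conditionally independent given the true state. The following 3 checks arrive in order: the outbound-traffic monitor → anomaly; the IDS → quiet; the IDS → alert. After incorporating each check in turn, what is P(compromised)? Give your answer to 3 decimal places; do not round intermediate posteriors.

0.391

After the outbound-traffic monitor='anomaly': P(compromised) = 0.75·0.2000 / (0.75·0.2000 + 0.55·0.8000) ≈ 0.2542
After the IDS='quiet': P(compromised) = 0.4·0.2542 / (0.4·0.2542 + 0.85·0.7458) ≈ 0.1382
After the IDS='alert': P(compromised) = 0.6·0.1382 / (0.6·0.1382 + 0.15·0.8618) ≈ 0.3909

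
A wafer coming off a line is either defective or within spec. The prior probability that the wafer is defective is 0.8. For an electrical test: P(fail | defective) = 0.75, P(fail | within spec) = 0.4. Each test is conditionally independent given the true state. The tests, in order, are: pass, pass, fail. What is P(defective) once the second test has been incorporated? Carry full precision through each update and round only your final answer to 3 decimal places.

After 'pass': P(defective) = 0.25·0.8000 / (0.25·0.8000 + 0.6·0.2000) ≈ 0.6250
After 'pass': P(defective) = 0.25·0.6250 / (0.25·0.6250 + 0.6·0.3750) ≈ 0.4098

0.410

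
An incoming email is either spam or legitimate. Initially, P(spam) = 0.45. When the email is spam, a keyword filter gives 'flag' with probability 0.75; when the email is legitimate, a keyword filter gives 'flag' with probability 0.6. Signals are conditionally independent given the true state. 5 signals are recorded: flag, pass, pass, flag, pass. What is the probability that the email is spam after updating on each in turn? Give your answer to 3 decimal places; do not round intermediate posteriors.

Apply Bayes' rule sequentially, carrying P(spam) forward.
After 'flag': P(spam) = 0.75·0.4500 / (0.75·0.4500 + 0.6·0.5500) ≈ 0.5056
After 'pass': P(spam) = 0.25·0.5056 / (0.25·0.5056 + 0.4·0.4944) ≈ 0.3899
After 'pass': P(spam) = 0.25·0.3899 / (0.25·0.3899 + 0.4·0.6101) ≈ 0.2855
After 'flag': P(spam) = 0.75·0.2855 / (0.75·0.2855 + 0.6·0.7145) ≈ 0.3331
After 'pass': P(spam) = 0.25·0.3331 / (0.25·0.3331 + 0.4·0.6669) ≈ 0.2379

0.238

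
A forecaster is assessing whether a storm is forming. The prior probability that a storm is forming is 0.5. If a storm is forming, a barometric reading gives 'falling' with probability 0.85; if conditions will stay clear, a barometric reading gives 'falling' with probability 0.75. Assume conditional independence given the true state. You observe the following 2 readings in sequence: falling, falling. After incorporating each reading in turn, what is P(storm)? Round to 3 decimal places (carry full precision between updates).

After 'falling': P(storm) = 0.85·0.5000 / (0.85·0.5000 + 0.75·0.5000) ≈ 0.5312
After 'falling': P(storm) = 0.85·0.5312 / (0.85·0.5312 + 0.75·0.4688) ≈ 0.5623

0.562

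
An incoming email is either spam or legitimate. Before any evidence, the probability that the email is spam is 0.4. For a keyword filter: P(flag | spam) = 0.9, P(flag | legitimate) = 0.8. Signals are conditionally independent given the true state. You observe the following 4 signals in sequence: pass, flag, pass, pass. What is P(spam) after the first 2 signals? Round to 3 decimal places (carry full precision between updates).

After 'pass': P(spam) = 0.1·0.4000 / (0.1·0.4000 + 0.2·0.6000) ≈ 0.2500
After 'flag': P(spam) = 0.9·0.2500 / (0.9·0.2500 + 0.8·0.7500) ≈ 0.2727

0.273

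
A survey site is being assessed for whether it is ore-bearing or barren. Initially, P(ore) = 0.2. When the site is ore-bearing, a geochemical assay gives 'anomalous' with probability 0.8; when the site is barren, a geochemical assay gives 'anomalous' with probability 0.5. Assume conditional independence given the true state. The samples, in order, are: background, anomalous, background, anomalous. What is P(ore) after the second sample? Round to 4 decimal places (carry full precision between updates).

0.1379

After 'background': P(ore) = 0.2·0.2000 / (0.2·0.2000 + 0.5·0.8000) ≈ 0.0909
After 'anomalous': P(ore) = 0.8·0.0909 / (0.8·0.0909 + 0.5·0.9091) ≈ 0.1379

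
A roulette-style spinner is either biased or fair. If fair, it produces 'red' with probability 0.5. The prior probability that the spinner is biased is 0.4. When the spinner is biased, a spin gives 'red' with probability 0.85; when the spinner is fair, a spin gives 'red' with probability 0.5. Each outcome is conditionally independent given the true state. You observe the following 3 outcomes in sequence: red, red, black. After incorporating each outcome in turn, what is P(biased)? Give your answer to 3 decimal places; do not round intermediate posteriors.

After 'red': P(biased) = 0.85·0.4000 / (0.85·0.4000 + 0.5·0.6000) ≈ 0.5312
After 'red': P(biased) = 0.85·0.5312 / (0.85·0.5312 + 0.5·0.4688) ≈ 0.6583
After 'black': P(biased) = 0.15·0.6583 / (0.15·0.6583 + 0.5·0.3417) ≈ 0.3663

0.366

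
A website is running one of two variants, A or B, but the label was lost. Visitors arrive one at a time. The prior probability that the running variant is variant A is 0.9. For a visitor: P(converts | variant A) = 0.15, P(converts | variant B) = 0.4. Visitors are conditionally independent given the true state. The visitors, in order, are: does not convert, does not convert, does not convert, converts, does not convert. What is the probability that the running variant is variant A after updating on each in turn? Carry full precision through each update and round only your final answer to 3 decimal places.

0.931

After 'does not convert': P(A) = 0.85·0.9000 / (0.85·0.9000 + 0.6·0.1000) ≈ 0.9273
After 'does not convert': P(A) = 0.85·0.9273 / (0.85·0.9273 + 0.6·0.0727) ≈ 0.9475
After 'does not convert': P(A) = 0.85·0.9475 / (0.85·0.9475 + 0.6·0.0525) ≈ 0.9624
After 'converts': P(A) = 0.15·0.9624 / (0.15·0.9624 + 0.4·0.0376) ≈ 0.9056
After 'does not convert': P(A) = 0.85·0.9056 / (0.85·0.9056 + 0.6·0.0944) ≈ 0.9315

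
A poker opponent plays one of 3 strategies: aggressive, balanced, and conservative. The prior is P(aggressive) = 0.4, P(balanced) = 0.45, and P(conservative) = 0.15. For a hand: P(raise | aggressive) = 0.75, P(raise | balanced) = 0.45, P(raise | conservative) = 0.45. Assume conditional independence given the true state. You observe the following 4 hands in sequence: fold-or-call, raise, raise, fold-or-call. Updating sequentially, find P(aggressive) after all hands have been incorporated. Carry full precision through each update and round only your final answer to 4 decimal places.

0.2767

After 'fold-or-call': normaliser = 0.25·0.4000 + 0.55·0.4500 + 0.55·0.1500; P(aggressive) ≈ 0.2326, P(balanced) ≈ 0.5756, P(conservative) ≈ 0.1919
After 'raise': normaliser = 0.75·0.2326 + 0.45·0.5756 + 0.45·0.1919; P(aggressive) ≈ 0.3356, P(balanced) ≈ 0.4983, P(conservative) ≈ 0.1661
After 'raise': normaliser = 0.75·0.3356 + 0.45·0.4983 + 0.45·0.1661; P(aggressive) ≈ 0.4570, P(balanced) ≈ 0.4072, P(conservative) ≈ 0.1357
After 'fold-or-call': normaliser = 0.25·0.4570 + 0.55·0.4072 + 0.55·0.1357; P(aggressive) ≈ 0.2767, P(balanced) ≈ 0.5425, P(conservative) ≈ 0.1808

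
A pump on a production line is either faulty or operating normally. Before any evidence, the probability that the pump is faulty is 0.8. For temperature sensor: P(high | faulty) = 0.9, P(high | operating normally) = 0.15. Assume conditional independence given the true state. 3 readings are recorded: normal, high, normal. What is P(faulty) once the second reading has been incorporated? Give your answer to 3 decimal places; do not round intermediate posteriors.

0.738

Each posterior becomes the prior for the next update.
After 'normal': P(faulty) = 0.1·0.8000 / (0.1·0.8000 + 0.85·0.2000) ≈ 0.3200
After 'high': P(faulty) = 0.9·0.3200 / (0.9·0.3200 + 0.15·0.6800) ≈ 0.7385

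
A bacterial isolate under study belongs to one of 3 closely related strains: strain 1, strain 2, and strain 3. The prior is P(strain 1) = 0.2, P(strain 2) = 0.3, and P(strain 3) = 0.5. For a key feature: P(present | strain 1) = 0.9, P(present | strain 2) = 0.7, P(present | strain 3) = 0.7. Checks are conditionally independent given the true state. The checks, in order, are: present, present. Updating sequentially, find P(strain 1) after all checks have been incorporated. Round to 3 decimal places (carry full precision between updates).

After 'present': normaliser = 0.9·0.2000 + 0.7·0.3000 + 0.7·0.5000; P(strain 1) ≈ 0.2432, P(strain 2) ≈ 0.2838, P(strain 3) ≈ 0.4730
After 'present': normaliser = 0.9·0.2432 + 0.7·0.2838 + 0.7·0.4730; P(strain 1) ≈ 0.2924, P(strain 2) ≈ 0.2653, P(strain 3) ≈ 0.4422

0.292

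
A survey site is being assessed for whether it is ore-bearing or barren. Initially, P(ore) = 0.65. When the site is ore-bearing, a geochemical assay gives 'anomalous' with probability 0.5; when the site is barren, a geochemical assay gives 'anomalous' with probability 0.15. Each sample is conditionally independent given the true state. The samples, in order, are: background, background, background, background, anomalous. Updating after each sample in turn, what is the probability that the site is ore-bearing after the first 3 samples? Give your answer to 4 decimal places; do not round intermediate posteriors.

0.2743

After 'background': P(ore) = 0.5·0.6500 / (0.5·0.6500 + 0.85·0.3500) ≈ 0.5221
After 'background': P(ore) = 0.5·0.5221 / (0.5·0.5221 + 0.85·0.4779) ≈ 0.3912
After 'background': P(ore) = 0.5·0.3912 / (0.5·0.3912 + 0.85·0.6088) ≈ 0.2743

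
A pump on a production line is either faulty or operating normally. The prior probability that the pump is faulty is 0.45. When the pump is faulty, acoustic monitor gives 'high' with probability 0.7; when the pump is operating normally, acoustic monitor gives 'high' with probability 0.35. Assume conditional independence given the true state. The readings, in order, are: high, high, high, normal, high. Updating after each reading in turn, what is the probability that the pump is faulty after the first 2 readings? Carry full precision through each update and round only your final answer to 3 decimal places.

After 'high': P(faulty) = 0.7·0.4500 / (0.7·0.4500 + 0.35·0.5500) ≈ 0.6207
After 'high': P(faulty) = 0.7·0.6207 / (0.7·0.6207 + 0.35·0.3793) ≈ 0.7660

0.766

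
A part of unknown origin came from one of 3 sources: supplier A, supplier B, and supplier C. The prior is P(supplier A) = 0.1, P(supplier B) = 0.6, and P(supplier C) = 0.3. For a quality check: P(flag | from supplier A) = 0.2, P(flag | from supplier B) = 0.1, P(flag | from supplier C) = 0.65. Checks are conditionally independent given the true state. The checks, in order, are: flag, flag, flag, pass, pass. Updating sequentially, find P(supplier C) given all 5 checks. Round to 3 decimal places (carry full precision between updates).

Apply Bayes' rule sequentially, carrying P(supplier C) forward.
After 'flag': normaliser = 0.2·0.1000 + 0.1·0.6000 + 0.65·0.3000; P(supplier A) ≈ 0.0727, P(supplier B) ≈ 0.2182, P(supplier C) ≈ 0.7091
After 'flag': normaliser = 0.2·0.0727 + 0.1·0.2182 + 0.65·0.7091; P(supplier A) ≈ 0.0293, P(supplier B) ≈ 0.0439, P(supplier C) ≈ 0.9269
After 'flag': normaliser = 0.2·0.0293 + 0.1·0.0439 + 0.65·0.9269; P(supplier A) ≈ 0.0095, P(supplier B) ≈ 0.0072, P(supplier C) ≈ 0.9833
After 'pass': normaliser = 0.8·0.0095 + 0.9·0.0072 + 0.35·0.9833; P(supplier A) ≈ 0.0213, P(supplier B) ≈ 0.0180, P(supplier C) ≈ 0.9607
After 'pass': normaliser = 0.8·0.0213 + 0.9·0.0180 + 0.35·0.9607; P(supplier A) ≈ 0.0462, P(supplier B) ≈ 0.0438, P(supplier C) ≈ 0.9100

0.910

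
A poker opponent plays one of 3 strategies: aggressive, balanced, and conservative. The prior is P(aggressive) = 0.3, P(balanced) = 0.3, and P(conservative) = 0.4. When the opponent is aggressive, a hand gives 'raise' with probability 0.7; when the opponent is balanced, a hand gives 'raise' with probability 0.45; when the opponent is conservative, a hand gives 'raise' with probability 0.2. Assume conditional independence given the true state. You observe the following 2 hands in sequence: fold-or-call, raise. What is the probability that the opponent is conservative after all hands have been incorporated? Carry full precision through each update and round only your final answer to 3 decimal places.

After 'fold-or-call': normaliser = 0.3·0.3000 + 0.55·0.3000 + 0.8·0.4000; P(aggressive) ≈ 0.1565, P(balanced) ≈ 0.2870, P(conservative) ≈ 0.5565
After 'raise': normaliser = 0.7·0.1565 + 0.45·0.2870 + 0.2·0.5565; P(aggressive) ≈ 0.3130, P(balanced) ≈ 0.3689, P(conservative) ≈ 0.3180

0.318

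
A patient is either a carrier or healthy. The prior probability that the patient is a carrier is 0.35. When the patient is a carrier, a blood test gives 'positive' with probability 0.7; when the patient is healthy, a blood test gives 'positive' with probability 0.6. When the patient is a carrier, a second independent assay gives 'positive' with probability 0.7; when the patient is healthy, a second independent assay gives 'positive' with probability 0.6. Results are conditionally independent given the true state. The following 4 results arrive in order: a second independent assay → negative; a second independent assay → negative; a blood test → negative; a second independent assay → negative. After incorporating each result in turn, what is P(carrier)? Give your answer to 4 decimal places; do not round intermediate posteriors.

Each posterior becomes the prior for the next update.
After a second independent assay='negative': P(carrier) = 0.3·0.3500 / (0.3·0.3500 + 0.4·0.6500) ≈ 0.2877
After a second independent assay='negative': P(carrier) = 0.3·0.2877 / (0.3·0.2877 + 0.4·0.7123) ≈ 0.2325
After a blood test='negative': P(carrier) = 0.3·0.2325 / (0.3·0.2325 + 0.4·0.7675) ≈ 0.1851
After a second independent assay='negative': P(carrier) = 0.3·0.1851 / (0.3·0.1851 + 0.4·0.8149) ≈ 0.1456

0.1456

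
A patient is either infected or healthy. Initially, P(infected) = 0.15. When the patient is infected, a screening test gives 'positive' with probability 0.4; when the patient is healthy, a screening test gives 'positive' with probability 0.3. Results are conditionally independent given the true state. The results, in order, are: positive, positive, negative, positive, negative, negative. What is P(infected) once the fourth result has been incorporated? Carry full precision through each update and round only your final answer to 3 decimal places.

After 'positive': P(infected) = 0.4·0.1500 / (0.4·0.1500 + 0.3·0.8500) ≈ 0.1905
After 'positive': P(infected) = 0.4·0.1905 / (0.4·0.1905 + 0.3·0.8095) ≈ 0.2388
After 'negative': P(infected) = 0.6·0.2388 / (0.6·0.2388 + 0.7·0.7612) ≈ 0.2119
After 'positive': P(infected) = 0.4·0.2119 / (0.4·0.2119 + 0.3·0.7881) ≈ 0.2639

0.264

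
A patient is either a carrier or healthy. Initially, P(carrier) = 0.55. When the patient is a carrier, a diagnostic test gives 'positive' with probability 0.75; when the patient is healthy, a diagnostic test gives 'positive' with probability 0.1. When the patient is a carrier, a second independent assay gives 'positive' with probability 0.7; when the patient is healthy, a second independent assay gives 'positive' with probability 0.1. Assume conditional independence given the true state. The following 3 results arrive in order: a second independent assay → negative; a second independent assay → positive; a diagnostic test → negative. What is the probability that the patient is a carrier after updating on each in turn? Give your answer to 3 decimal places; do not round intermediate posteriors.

0.442

Apply Bayes' rule sequentially, carrying P(carrier) forward.
After a second independent assay='negative': P(carrier) = 0.3·0.5500 / (0.3·0.5500 + 0.9·0.4500) ≈ 0.2895
After a second independent assay='positive': P(carrier) = 0.7·0.2895 / (0.7·0.2895 + 0.1·0.7105) ≈ 0.7404
After a diagnostic test='negative': P(carrier) = 0.25·0.7404 / (0.25·0.7404 + 0.9·0.2596) ≈ 0.4420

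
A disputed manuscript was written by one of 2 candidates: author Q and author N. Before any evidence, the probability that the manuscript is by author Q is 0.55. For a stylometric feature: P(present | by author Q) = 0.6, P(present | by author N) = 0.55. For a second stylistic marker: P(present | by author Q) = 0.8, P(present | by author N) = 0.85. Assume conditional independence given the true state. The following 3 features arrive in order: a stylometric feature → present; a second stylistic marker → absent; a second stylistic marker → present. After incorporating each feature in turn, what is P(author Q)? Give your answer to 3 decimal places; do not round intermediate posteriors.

0.626

Apply Bayes' rule sequentially, carrying P(author Q) forward.
After a stylometric feature='present': P(author Q) = 0.6·0.5500 / (0.6·0.5500 + 0.55·0.4500) ≈ 0.5714
After a second stylistic marker='absent': P(author Q) = 0.2·0.5714 / (0.2·0.5714 + 0.15·0.4286) ≈ 0.6400
After a second stylistic marker='present': P(author Q) = 0.8·0.6400 / (0.8·0.6400 + 0.85·0.3600) ≈ 0.6259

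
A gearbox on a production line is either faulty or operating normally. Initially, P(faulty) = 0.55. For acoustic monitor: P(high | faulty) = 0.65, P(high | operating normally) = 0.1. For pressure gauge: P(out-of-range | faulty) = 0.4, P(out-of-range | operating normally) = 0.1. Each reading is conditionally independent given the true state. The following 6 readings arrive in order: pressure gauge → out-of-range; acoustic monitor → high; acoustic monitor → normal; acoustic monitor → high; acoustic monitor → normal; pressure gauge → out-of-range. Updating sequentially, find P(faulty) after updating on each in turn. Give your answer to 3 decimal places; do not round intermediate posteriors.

0.992

Each posterior becomes the prior for the next update.
After pressure gauge='out-of-range': P(faulty) = 0.4·0.5500 / (0.4·0.5500 + 0.1·0.4500) ≈ 0.8302
After acoustic monitor='high': P(faulty) = 0.65·0.8302 / (0.65·0.8302 + 0.1·0.1698) ≈ 0.9695
After acoustic monitor='normal': P(faulty) = 0.35·0.9695 / (0.35·0.9695 + 0.9·0.0305) ≈ 0.9251
After acoustic monitor='high': P(faulty) = 0.65·0.9251 / (0.65·0.9251 + 0.1·0.0749) ≈ 0.9877
After acoustic monitor='normal': P(faulty) = 0.35·0.9877 / (0.35·0.9877 + 0.9·0.0123) ≈ 0.9690
After pressure gauge='out-of-range': P(faulty) = 0.4·0.9690 / (0.4·0.9690 + 0.1·0.0310) ≈ 0.9921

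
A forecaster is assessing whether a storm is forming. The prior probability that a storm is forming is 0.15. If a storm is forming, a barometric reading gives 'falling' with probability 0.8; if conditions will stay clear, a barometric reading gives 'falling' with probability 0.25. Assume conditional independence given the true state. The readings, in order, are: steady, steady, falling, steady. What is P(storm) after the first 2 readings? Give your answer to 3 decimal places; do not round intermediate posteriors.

Apply Bayes' rule sequentially, carrying P(storm) forward.
After 'steady': P(storm) = 0.2·0.1500 / (0.2·0.1500 + 0.75·0.8500) ≈ 0.0449
After 'steady': P(storm) = 0.2·0.0449 / (0.2·0.0449 + 0.75·0.9551) ≈ 0.0124

0.012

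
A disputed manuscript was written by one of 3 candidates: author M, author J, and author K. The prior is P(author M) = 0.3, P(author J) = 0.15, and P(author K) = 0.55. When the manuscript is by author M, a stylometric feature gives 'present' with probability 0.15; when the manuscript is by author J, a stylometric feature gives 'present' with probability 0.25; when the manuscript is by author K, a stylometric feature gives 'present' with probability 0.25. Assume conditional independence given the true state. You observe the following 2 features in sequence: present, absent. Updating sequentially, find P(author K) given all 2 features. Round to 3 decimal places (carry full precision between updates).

0.608

After 'present': normaliser = 0.15·0.3000 + 0.25·0.1500 + 0.25·0.5500; P(author M) ≈ 0.2045, P(author J) ≈ 0.1705, P(author K) ≈ 0.6250
After 'absent': normaliser = 0.85·0.2045 + 0.75·0.1705 + 0.75·0.6250; P(author M) ≈ 0.2257, P(author J) ≈ 0.1659, P(author K) ≈ 0.6084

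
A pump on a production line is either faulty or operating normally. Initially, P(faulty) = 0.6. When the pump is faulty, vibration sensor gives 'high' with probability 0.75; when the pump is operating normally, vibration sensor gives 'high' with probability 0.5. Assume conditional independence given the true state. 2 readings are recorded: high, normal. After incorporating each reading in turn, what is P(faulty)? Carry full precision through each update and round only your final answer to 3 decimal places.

After 'high': P(faulty) = 0.75·0.6000 / (0.75·0.6000 + 0.5·0.4000) ≈ 0.6923
After 'normal': P(faulty) = 0.25·0.6923 / (0.25·0.6923 + 0.5·0.3077) ≈ 0.5294

0.529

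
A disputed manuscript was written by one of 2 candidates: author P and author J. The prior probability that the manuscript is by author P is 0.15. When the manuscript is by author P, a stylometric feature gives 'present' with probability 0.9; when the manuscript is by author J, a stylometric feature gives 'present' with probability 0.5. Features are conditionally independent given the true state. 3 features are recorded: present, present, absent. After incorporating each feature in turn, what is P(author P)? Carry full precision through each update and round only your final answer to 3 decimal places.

0.103

After 'present': P(author P) = 0.9·0.1500 / (0.9·0.1500 + 0.5·0.8500) ≈ 0.2411
After 'present': P(author P) = 0.9·0.2411 / (0.9·0.2411 + 0.5·0.7589) ≈ 0.3638
After 'absent': P(author P) = 0.1·0.3638 / (0.1·0.3638 + 0.5·0.6362) ≈ 0.1026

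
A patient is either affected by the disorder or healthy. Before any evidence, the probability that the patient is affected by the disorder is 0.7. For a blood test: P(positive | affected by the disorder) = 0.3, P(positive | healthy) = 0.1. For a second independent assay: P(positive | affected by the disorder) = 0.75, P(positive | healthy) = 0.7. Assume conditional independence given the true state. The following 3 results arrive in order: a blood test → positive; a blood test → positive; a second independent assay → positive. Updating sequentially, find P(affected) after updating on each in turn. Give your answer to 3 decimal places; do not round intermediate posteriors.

0.957

Apply Bayes' rule sequentially, carrying P(affected) forward.
After a blood test='positive': P(affected) = 0.3·0.7000 / (0.3·0.7000 + 0.1·0.3000) ≈ 0.8750
After a blood test='positive': P(affected) = 0.3·0.8750 / (0.3·0.8750 + 0.1·0.1250) ≈ 0.9545
After a second independent assay='positive': P(affected) = 0.75·0.9545 / (0.75·0.9545 + 0.7·0.0455) ≈ 0.9574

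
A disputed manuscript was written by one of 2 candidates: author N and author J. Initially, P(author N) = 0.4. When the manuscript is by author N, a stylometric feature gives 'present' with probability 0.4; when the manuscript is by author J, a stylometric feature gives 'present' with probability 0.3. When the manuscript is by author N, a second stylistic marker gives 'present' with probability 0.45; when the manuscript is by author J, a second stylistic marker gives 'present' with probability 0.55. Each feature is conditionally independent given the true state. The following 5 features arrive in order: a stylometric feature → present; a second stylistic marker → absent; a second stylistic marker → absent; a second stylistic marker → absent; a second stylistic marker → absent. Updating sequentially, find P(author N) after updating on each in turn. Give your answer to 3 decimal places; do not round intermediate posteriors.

0.665

Apply Bayes' rule sequentially, carrying P(author N) forward.
After a stylometric feature='present': P(author N) = 0.4·0.4000 / (0.4·0.4000 + 0.3·0.6000) ≈ 0.4706
After a second stylistic marker='absent': P(author N) = 0.55·0.4706 / (0.55·0.4706 + 0.45·0.5294) ≈ 0.5207
After a second stylistic marker='absent': P(author N) = 0.55·0.5207 / (0.55·0.5207 + 0.45·0.4793) ≈ 0.5704
After a second stylistic marker='absent': P(author N) = 0.55·0.5704 / (0.55·0.5704 + 0.45·0.4296) ≈ 0.6187
After a second stylistic marker='absent': P(author N) = 0.55·0.6187 / (0.55·0.6187 + 0.45·0.3813) ≈ 0.6648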